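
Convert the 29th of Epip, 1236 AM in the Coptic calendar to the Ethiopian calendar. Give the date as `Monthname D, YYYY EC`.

Both dates share Julian Day Number 2276442; in the Ethiopian calendar that is 29 Hamle 1512 EC.

Hamle 29, 1512 EC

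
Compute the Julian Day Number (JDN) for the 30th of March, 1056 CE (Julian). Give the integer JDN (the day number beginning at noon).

2106851

In the proleptic Gregorian calendar the same day is 5 April 1056.
JDN 2451545 is 1 January 2000 CE (Gregorian); the target day is −344694 days from there, so JDN = 2106851.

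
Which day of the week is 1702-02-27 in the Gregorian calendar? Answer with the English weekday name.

Monday

2342760 ≡ 0 (mod 7); counting from Monday = 0 gives Monday.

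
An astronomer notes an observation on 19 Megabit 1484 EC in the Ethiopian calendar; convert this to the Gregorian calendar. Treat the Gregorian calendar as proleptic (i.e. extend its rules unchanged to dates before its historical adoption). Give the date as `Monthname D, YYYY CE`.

Both dates share Julian Day Number 2266085; in the Gregorian calendar that is 24 March 1492 CE.

March 24, 1492 CE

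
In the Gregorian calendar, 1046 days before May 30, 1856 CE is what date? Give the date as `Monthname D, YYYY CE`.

JDN of May 30, 1856 CE = 2399100.
2399100 − 1046 = 2398054.
JDN 2398054 in the Gregorian calendar is July 19, 1853 CE.

July 19, 1853 CE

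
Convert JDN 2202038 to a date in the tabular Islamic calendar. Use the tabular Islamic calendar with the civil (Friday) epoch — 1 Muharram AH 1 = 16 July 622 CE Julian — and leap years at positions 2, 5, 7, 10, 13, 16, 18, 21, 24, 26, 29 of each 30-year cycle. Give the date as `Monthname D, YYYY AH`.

JDN 2202038 is 15 November 1316 in the proleptic Gregorian calendar.
In the tabular Islamic calendar that day is Sha'ban 20, 716 AH.

Sha'ban 20, 716 AH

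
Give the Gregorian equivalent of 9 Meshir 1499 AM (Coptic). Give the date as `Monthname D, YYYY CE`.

February 14, 1783 CE

Both dates share Julian Day Number 2372332; in the Gregorian calendar that is 14 February 1783 CE.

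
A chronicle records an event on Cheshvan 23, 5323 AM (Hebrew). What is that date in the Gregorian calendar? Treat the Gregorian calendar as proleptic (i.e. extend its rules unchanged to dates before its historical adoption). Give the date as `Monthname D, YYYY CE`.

November 1, 1562 CE

Julian Day Number of the source date = 2291873.
Converting JDN 2291873 to the Gregorian calendar gives 1 November 1562 CE.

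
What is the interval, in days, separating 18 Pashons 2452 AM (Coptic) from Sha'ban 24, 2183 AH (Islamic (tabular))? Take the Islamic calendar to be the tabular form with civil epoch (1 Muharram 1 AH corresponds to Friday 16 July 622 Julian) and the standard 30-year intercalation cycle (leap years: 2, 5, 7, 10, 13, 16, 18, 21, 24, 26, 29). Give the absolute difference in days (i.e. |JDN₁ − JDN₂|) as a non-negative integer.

First date → JDN 2720515; second date → JDN 2721898.
The interval is |2720515 − 2721898| = 1383 days.

1383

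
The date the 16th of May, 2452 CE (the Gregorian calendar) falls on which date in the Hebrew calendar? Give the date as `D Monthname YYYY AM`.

Both dates share Julian Day Number 2616771; in the Hebrew calendar that is 25 Iyar 6212 AM.

25 Iyar 6212 AM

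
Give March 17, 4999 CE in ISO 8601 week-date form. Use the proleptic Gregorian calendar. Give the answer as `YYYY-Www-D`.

4999-W11-7

The weekday is Sunday (ISO weekday 7).
That Sunday belongs to ISO week 11 of ISO year 4999.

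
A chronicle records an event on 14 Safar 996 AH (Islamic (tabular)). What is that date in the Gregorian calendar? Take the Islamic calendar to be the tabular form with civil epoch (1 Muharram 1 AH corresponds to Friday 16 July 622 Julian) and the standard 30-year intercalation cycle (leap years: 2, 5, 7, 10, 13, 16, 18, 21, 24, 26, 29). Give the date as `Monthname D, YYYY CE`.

January 14, 1588 CE

Julian Day Number of the source date = 2301078.
Converting JDN 2301078 to the Gregorian calendar gives 14 January 1588 CE.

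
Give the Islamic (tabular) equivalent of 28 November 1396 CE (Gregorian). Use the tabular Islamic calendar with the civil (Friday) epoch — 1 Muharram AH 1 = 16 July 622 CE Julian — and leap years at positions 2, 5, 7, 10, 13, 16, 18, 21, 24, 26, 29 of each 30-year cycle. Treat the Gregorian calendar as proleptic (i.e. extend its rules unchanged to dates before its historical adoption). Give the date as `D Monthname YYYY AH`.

Julian Day Number of the source date = 2231271.
Converting JDN 2231271 to the tabular Islamic calendar gives 17 Safar 799 AH.

17 Safar 799 AH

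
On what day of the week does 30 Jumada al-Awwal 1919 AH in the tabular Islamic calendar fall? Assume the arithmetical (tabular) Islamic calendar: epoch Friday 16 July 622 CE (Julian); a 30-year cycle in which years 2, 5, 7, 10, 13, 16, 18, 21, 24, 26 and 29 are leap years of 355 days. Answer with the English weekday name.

Monday

Equivalently 1 November 2483 Gregorian, JDN 2628262.
JDN 2628262 mod 7 = 0, and JDN 0 was a Monday, so this is a Monday.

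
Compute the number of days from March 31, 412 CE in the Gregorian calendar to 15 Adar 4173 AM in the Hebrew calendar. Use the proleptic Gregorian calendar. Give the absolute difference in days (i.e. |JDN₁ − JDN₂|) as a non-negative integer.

340

JDN of the first date = 1871630.
JDN of the second date = 1871970.
|1871970 − 1871630| = 340.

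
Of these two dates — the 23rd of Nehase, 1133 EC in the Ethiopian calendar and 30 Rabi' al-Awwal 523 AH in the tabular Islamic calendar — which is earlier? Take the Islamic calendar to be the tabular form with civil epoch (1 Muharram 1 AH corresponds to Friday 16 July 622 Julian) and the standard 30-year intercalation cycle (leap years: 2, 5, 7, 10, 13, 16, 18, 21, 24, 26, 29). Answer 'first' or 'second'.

First date → JDN 2138036; second date → JDN 2133507.
JDN 2133507 < JDN 2138036, so the second date is earlier.

second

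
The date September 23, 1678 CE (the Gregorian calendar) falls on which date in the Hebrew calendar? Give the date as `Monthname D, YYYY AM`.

Tishrei 7, 5439 AM

Both dates share Julian Day Number 2334203; in the Hebrew calendar that is 7 Tishrei 5439 AM.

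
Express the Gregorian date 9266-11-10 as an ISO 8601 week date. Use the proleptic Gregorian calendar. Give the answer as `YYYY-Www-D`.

The weekday is Wednesday (ISO weekday 3).
That Wednesday belongs to ISO week 45 of ISO year 9266.

9266-W45-3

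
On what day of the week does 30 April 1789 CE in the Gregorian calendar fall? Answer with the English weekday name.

Thursday

JDN 2374599 mod 7 = 3, and JDN 0 was a Monday, so this is a Thursday.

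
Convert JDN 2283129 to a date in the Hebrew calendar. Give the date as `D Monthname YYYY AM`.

21 Kislev 5299 AM

The proleptic Gregorian equivalent of JDN 2283129 is 23 November 1538.
In the Hebrew calendar that day is 21 Kislev 5299 AM.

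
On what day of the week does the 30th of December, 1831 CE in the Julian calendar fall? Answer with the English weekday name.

Equivalently 11 January 1832 Gregorian, JDN 2390194.
Since JDN mod 7 = 2 (0 = Monday), the day is Wednesday.

Wednesday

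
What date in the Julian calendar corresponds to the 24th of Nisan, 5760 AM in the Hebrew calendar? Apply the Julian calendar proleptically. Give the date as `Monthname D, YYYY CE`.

April 16, 2000 CE

The source date corresponds to 29 April 2000 in the Gregorian calendar (JDN 2451664).
That day falls on 16 April 2000 CE in the Julian calendar.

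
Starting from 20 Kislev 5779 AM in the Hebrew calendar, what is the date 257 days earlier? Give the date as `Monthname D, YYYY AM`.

Adar 29, 5778 AM

JDN of 20 Kislev 5779 AM = 2458451.
2458451 − 257 = 2458194.
JDN 2458194 in the Hebrew calendar is Adar 29, 5778 AM.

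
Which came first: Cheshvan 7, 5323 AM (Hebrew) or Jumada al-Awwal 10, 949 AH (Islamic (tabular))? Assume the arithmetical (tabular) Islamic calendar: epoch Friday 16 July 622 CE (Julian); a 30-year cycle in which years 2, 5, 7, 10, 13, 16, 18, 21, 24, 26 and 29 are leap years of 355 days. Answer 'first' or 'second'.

second

The two dates have Julian Day Numbers 2291857 and 2284507 respectively.
Since 2284507 < 2291857, the second date comes first.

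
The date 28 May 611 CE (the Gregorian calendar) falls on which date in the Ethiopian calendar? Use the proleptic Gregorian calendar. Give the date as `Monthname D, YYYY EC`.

Ginbot 30, 603 EC

Julian Day Number of the source date = 1944370.
Converting JDN 1944370 to the Ethiopian calendar gives 30 Ginbot 603 EC.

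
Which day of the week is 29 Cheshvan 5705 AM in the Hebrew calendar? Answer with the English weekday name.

Wednesday

This is JDN 2431410 (15 November 1944 Gregorian).
Since JDN mod 7 = 2 (0 = Monday), the day is Wednesday.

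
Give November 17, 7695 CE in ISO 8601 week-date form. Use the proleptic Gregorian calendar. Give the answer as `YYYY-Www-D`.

7695-W46-4

The weekday is Thursday (ISO weekday 4).
That Thursday belongs to ISO week 46 of ISO year 7695.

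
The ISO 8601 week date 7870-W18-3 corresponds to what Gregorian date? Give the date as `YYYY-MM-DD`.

ISO week 1 of 7870 is the week containing the first Thursday of 7870.
Week 18, day 3 (Wednesday) lands on 7870-05-04.

7870-05-04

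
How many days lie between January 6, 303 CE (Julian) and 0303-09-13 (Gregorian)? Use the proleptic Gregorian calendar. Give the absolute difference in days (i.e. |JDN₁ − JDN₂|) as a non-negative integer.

249

JDN of the first date = 1831734.
JDN of the second date = 1831983.
|1831983 − 1831734| = 249.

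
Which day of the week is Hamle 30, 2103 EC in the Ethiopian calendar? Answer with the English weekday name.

In the Gregorian calendar this is 7 August 2111 (JDN 2492305).
Since JDN mod 7 = 4 (0 = Monday), the day is Friday.

Friday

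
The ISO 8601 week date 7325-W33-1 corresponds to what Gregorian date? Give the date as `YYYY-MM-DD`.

7325-08-13

ISO week 1 of 7325 is the week containing the first Thursday of 7325.
Week 33, day 1 (Monday) lands on 7325-08-13.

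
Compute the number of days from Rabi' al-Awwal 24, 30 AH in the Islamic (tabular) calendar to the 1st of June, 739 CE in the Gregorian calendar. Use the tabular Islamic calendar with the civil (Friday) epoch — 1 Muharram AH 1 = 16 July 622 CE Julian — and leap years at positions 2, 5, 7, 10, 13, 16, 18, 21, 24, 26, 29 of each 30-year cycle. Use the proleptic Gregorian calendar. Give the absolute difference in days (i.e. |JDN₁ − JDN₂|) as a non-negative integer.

JDN of the first date = 1958799.
JDN of the second date = 1991125.
|1991125 − 1958799| = 32326.

32326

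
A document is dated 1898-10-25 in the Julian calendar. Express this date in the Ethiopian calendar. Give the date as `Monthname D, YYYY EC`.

The source date corresponds to 6 November 1898 in the Gregorian calendar (JDN 2414600).
That day falls on 28 Tikimt 1891 EC in the Ethiopian calendar.

Tikimt 28, 1891 EC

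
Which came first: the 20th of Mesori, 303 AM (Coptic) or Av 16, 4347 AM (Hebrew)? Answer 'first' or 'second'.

First date → JDN 1935684; second date → JDN 1935666.
JDN 1935666 < JDN 1935684, so the second date is earlier.

second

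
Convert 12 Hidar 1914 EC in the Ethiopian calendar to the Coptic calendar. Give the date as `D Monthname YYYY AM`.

12 Hathor 1638 AM

Both dates share Julian Day Number 2423015; in the Coptic calendar that is 12 Hathor 1638 AM.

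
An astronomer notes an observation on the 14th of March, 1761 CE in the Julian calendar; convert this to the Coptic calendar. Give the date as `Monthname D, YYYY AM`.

Paremhat 18, 1477 AM

Both dates share Julian Day Number 2364336; in the Coptic calendar that is 18 Paremhat 1477 AM.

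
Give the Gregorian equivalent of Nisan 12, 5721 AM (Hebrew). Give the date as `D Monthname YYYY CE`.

Both dates share Julian Day Number 2437388; in the Gregorian calendar that is 29 March 1961 CE.

29 March 1961 CE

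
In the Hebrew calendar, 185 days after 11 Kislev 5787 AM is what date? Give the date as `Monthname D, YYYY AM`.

The starting date is JDN 2461366; 2461366 + 185 = 2461551.
JDN 2461551 corresponds to Iyar 18, 5787 AM.

Iyar 18, 5787 AM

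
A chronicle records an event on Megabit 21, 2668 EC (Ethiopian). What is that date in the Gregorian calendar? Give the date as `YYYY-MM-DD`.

2676-04-04

Both dates share Julian Day Number 2698543; in the Gregorian calendar that is 4 April 2676 CE.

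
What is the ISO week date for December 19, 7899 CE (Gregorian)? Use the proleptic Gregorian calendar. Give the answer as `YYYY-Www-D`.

7899-W51-2

The weekday is Tuesday (ISO weekday 2).
That Tuesday belongs to ISO week 51 of ISO year 7899.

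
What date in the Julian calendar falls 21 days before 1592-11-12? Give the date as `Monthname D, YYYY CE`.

The starting date is JDN 2302852; 2302852 − 21 = 2302831.
JDN 2302831 corresponds to October 22, 1592 CE.

October 22, 1592 CE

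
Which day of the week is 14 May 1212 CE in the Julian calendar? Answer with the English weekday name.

Monday

This is JDN 2163875 (21 May 1212 Gregorian).
JDN 2163875 mod 7 = 0, and JDN 0 was a Monday, so this is a Monday.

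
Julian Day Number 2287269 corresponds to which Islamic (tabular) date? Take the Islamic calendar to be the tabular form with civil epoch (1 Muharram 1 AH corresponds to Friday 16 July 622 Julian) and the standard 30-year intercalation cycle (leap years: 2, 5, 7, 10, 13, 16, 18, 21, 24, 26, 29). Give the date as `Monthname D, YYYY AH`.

JDN 2287269 is 25 March 1550 in the proleptic Gregorian calendar.
In the tabular Islamic calendar that day is Safar 25, 957 AH.

Safar 25, 957 AH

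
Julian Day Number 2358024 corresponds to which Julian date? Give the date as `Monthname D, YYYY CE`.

The Gregorian equivalent of JDN 2358024 is 13 December 1743.
In the Julian calendar that day is December 2, 1743 CE.

December 2, 1743 CE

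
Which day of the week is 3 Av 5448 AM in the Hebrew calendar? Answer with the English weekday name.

Friday

This is JDN 2337801 (30 July 1688 Gregorian).
2337801 ≡ 4 (mod 7); counting from Monday = 0 gives Friday.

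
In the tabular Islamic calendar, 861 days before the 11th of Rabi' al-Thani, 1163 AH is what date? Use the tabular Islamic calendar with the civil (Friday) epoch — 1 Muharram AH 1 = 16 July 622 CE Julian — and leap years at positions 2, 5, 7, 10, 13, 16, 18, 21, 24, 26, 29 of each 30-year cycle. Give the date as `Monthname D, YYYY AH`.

JDN of the 11th of Rabi' al-Thani, 1163 AH = 2360313.
2360313 − 861 = 2359452.
JDN 2359452 in the tabular Islamic calendar is Dhu al-Qa'dah 7, 1160 AH.

Dhu al-Qa'dah 7, 1160 AH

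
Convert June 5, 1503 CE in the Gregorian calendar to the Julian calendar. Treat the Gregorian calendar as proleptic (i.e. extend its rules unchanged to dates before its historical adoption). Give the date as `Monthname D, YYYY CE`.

The Julian–Gregorian offset here is 10 days (Julian trailing).
5 June 1503 Gregorian − 10 days → 26 May 1503 Julian.

May 26, 1503 CE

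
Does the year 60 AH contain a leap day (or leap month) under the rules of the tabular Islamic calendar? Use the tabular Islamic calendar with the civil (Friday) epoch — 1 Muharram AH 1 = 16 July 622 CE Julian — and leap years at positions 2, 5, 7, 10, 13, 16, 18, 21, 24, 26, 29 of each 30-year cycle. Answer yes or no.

Year 60 AH is year 30 of its 30-year cycle; leap positions are 2, 5, 7, 10, 13, 16, 18, 21, 24, 26, 29, so it is a common year (354 days).

no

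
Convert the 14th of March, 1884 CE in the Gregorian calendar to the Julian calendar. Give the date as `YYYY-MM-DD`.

For dates in this range the Gregorian date is 12 days ahead of the Julian.
14 March 1884 Gregorian − 12 days → 2 March 1884 Julian.

1884-03-02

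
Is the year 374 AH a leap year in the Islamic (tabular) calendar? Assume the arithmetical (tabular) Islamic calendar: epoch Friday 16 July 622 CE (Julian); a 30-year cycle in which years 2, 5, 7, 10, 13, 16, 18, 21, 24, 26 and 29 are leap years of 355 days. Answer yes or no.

no

Year 374 AH is year 14 of its 30-year cycle; leap positions are 2, 5, 7, 10, 13, 16, 18, 21, 24, 26, 29, so it is a common year (354 days).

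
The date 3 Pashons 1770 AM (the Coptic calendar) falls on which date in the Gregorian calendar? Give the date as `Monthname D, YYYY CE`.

May 11, 2054 CE

Julian Day Number of the source date = 2471399.
Converting JDN 2471399 to the Gregorian calendar gives 11 May 2054 CE.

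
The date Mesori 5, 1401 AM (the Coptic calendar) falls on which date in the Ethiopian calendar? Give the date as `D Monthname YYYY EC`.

5 Nehase 1677 EC

The source date corresponds to 8 August 1685 in the Gregorian calendar (JDN 2336714).
That day falls on 5 Nehase 1677 EC in the Ethiopian calendar.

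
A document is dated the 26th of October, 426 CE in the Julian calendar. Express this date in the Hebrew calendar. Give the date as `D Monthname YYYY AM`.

9 Cheshvan 4187 AM

Both dates share Julian Day Number 1876953; in the Hebrew calendar that is 9 Cheshvan 4187 AM.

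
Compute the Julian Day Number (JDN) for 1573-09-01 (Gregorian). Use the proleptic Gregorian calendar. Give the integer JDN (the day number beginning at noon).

JDN 2400001 is 17 November 1858 CE (Gregorian), MJD 0; the target day is −104171 days from there, so JDN = 2295830.

2295830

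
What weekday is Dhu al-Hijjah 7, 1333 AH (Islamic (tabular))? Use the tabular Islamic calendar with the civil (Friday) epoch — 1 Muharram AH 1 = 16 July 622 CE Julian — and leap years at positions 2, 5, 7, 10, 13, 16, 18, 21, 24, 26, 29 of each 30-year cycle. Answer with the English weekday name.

In the Gregorian calendar this is 16 October 1915 (JDN 2420787).
2420787 ≡ 5 (mod 7); counting from Monday = 0 gives Saturday.

Saturday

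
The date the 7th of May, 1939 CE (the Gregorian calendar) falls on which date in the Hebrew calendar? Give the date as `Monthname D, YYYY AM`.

Both dates share Julian Day Number 2429391; in the Hebrew calendar that is 18 Iyar 5699 AM.

Iyar 18, 5699 AM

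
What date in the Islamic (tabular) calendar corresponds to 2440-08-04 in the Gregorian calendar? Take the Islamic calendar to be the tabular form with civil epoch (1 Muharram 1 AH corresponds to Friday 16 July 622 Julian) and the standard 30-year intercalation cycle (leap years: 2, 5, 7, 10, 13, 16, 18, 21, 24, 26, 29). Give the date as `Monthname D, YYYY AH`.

Dhu al-Qa'dah 5, 1874 AH

Julian Day Number of the source date = 2612468.
Converting JDN 2612468 to the tabular Islamic calendar gives 5 Dhu al-Qa'dah 1874 AH.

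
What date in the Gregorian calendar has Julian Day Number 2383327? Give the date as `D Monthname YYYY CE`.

24 March 1813 CE

Counting from JDN 2299161 = 15 Oct 1582 gives an offset of 84166 days.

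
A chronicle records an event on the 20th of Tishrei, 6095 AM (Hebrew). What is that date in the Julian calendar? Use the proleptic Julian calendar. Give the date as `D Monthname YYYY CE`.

Both dates share Julian Day Number 2573826; in the Julian calendar that is 2 October 2334 CE.

2 October 2334 CE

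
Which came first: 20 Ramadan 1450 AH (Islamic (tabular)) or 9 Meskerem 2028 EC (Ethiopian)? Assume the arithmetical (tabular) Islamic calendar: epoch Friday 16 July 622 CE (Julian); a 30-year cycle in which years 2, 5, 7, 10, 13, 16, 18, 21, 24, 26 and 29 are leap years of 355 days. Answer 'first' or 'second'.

The two dates have Julian Day Numbers 2462172 and 2464591 respectively.
Since 2462172 < 2464591, the first date comes first.

first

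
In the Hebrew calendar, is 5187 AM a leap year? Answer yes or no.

Hebrew year 5187 is year 19 of its 19-year Metonic cycle; leap years are at positions 3, 6, 8, 11, 14, 17, 19, so it is a leap year (13 months).

yes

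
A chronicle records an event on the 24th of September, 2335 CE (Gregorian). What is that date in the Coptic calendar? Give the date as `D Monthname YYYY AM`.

10 Thout 2052 AM

Both dates share Julian Day Number 2574167; in the Coptic calendar that is 10 Thout 2052 AM.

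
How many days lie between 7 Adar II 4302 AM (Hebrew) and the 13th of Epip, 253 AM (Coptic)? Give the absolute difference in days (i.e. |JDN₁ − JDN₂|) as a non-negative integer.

JDN of the first date = 1919091.
JDN of the second date = 1917385.
|1917385 − 1919091| = 1706.

1706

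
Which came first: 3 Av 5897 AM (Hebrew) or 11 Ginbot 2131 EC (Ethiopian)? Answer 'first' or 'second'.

The two dates have Julian Day Numbers 2501785 and 2502453 respectively.
Since 2501785 < 2502453, the first date comes first.

first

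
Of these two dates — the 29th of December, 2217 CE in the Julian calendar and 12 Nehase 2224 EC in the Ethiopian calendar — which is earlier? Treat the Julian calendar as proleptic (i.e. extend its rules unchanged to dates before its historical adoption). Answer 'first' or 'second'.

first

Converting both to JDN: 2531180 vs 2536513; the smaller is the first.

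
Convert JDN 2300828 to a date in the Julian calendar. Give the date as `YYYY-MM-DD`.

1587-04-29

The Gregorian equivalent of JDN 2300828 is 9 May 1587.
In the Julian calendar that day is 1587-04-29.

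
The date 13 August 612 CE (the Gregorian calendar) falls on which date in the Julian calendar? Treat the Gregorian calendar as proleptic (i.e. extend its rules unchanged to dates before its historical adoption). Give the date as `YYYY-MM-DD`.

At this point the Julian calendar is 3 days behind the Gregorian.
13 August 612 Gregorian − 3 days → 10 August 612 Julian.

0612-08-10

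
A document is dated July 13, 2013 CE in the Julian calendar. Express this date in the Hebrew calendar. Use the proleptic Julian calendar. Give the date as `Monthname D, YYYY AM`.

Av 19, 5773 AM

Both dates share Julian Day Number 2456500; in the Hebrew calendar that is 19 Av 5773 AM.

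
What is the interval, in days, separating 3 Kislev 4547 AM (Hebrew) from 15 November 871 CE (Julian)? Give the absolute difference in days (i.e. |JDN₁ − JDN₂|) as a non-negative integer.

First date → JDN 2008446; second date → JDN 2039509.
The interval is |2008446 − 2039509| = 31063 days.

31063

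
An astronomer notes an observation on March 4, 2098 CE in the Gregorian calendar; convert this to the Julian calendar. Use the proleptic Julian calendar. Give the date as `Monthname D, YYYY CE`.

At this point the Julian calendar is 13 days behind the Gregorian.
4 March 2098 Gregorian − 13 days → 19 February 2098 Julian.

February 19, 2098 CE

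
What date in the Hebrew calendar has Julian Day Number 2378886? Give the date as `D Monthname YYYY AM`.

11 Shevat 5561 AM

The Gregorian equivalent of JDN 2378886 is 25 January 1801.
In the Hebrew calendar that day is 11 Shevat 5561 AM.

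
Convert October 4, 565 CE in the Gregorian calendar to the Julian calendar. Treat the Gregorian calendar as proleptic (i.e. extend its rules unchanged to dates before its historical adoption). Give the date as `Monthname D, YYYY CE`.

The Julian–Gregorian offset here is 2 days (Julian trailing).
4 October 565 Gregorian − 2 days → 2 October 565 Julian.

October 2, 565 CE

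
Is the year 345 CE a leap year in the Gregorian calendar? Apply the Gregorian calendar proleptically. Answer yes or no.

no

345 is not divisible by 4, so it is a common year.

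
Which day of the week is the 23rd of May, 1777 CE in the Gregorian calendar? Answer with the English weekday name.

Since JDN mod 7 = 4 (0 = Monday), the day is Friday.

Friday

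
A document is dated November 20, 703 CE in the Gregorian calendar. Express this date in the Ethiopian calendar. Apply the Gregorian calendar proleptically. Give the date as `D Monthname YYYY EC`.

19 Hidar 696 EC

Julian Day Number of the source date = 1978148.
Converting JDN 1978148 to the Ethiopian calendar gives 19 Hidar 696 EC.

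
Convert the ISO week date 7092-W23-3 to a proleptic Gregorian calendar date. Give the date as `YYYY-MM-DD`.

7092-06-08

ISO week 1 of 7092 is the week containing the first Thursday of 7092.
Week 23, day 3 (Wednesday) lands on 7092-06-08.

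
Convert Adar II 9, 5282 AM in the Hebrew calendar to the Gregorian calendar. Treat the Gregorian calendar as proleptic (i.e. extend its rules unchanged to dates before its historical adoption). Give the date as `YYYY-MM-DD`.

Julian Day Number of the source date = 2277035.
Converting JDN 2277035 to the Gregorian calendar gives 18 March 1522 CE.

1522-03-18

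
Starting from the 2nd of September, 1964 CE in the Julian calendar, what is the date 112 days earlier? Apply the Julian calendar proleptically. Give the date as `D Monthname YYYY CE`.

13 May 1964 CE

The starting date is JDN 2438654; 2438654 − 112 = 2438542.
JDN 2438542 corresponds to 13 May 1964 CE.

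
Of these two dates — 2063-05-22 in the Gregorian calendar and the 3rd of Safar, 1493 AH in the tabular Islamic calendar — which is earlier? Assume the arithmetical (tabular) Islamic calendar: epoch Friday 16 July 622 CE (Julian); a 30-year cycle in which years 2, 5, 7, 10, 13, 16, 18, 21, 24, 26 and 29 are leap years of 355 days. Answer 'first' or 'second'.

Converting both to JDN: 2474697 vs 2477187; the smaller is the first.

first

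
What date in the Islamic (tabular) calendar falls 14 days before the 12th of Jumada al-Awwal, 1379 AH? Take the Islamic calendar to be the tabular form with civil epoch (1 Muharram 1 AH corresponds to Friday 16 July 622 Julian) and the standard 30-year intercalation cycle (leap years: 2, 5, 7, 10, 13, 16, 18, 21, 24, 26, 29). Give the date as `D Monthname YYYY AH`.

The starting date is JDN 2436886; 2436886 − 14 = 2436872.
JDN 2436872 corresponds to 27 Rabi' al-Thani 1379 AH.

27 Rabi' al-Thani 1379 AH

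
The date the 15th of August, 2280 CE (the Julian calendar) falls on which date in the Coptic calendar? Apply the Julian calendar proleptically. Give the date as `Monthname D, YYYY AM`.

Mesori 22, 1996 AM

The source date corresponds to 30 August 2280 in the Gregorian calendar (JDN 2554055).
That day falls on 22 Mesori 1996 AM in the Coptic calendar.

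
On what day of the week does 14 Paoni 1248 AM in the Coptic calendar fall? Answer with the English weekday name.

In the proleptic Gregorian calendar this is 18 June 1532 (JDN 2280780).
Since JDN mod 7 = 5 (0 = Monday), the day is Saturday.

Saturday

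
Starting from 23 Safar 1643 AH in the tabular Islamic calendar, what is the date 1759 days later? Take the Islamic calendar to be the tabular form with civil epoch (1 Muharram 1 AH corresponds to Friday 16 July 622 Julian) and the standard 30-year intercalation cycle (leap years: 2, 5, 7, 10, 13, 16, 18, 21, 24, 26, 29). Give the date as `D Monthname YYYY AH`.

Counting 1759 days forward from JDN 2530362 reaches JDN 2532121, which is 10 Safar 1648 AH.

10 Safar 1648 AH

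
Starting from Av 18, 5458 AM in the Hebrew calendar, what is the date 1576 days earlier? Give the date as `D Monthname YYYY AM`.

7 Nisan 5454 AM

Counting 1576 days back from JDN 2341449 reaches JDN 2339873, which is 7 Nisan 5454 AM.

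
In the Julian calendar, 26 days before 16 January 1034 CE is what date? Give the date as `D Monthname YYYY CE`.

21 December 1033 CE

The starting date is JDN 2098742; 2098742 − 26 = 2098716.
JDN 2098716 corresponds to 21 December 1033 CE.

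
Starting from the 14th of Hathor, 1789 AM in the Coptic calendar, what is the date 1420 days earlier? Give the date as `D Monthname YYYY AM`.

The starting date is JDN 2478170; 2478170 − 1420 = 2476750.
JDN 2476750 corresponds to 25 Koiak 1785 AM.

25 Koiak 1785 AM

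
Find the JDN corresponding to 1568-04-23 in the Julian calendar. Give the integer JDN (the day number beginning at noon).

2293883

In the proleptic Gregorian calendar the same day is 3 May 1568.
JDN 2400001 is 17 November 1858 CE (Gregorian), MJD 0; the target day is −106118 days from there, so JDN = 2293883.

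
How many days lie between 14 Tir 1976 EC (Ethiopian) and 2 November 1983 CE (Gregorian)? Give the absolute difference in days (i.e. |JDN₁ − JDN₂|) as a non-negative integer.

JDN of the first date = 2445723.
JDN of the second date = 2445641.
|2445641 − 2445723| = 82.

82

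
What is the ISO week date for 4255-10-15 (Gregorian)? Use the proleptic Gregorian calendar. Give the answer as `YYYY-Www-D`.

The weekday is Monday (ISO weekday 1).
That Monday belongs to ISO week 42 of ISO year 4255.

4255-W42-1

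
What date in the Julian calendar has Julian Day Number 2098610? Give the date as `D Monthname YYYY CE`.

6 September 1033 CE

JDN 2098610 is 12 September 1033 in the proleptic Gregorian calendar.
In the Julian calendar that day is 6 September 1033 CE.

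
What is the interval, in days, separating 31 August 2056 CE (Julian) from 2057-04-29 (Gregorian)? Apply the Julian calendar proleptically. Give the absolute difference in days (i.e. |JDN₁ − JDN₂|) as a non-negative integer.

JDN of the first date = 2472255.
JDN of the second date = 2472483.
|2472483 − 2472255| = 228.

228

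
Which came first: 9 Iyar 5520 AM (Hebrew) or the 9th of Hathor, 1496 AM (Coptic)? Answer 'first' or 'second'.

first

First date → JDN 2364002; second date → JDN 2371147.
JDN 2364002 < JDN 2371147, so the first date is earlier.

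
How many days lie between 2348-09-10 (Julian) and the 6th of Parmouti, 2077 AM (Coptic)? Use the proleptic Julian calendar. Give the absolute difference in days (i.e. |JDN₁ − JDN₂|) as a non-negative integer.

JDN of the first date = 2578918.
JDN of the second date = 2583504.
|2583504 − 2578918| = 4586.

4586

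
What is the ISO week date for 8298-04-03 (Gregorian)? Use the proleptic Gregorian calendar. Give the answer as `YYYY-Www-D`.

The weekday is Sunday (ISO weekday 7).
That Sunday belongs to ISO week 13 of ISO year 8298.

8298-W13-7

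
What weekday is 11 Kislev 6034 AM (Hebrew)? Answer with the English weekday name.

Saturday

In the Gregorian calendar this is 22 November 2273 (JDN 2551582).
JDN 2551582 mod 7 = 5, and JDN 0 was a Monday, so this is a Saturday.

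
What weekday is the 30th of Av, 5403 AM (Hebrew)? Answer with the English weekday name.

In the Gregorian calendar this is 15 August 1643 (JDN 2321380).
Since JDN mod 7 = 5 (0 = Monday), the day is Saturday.

Saturday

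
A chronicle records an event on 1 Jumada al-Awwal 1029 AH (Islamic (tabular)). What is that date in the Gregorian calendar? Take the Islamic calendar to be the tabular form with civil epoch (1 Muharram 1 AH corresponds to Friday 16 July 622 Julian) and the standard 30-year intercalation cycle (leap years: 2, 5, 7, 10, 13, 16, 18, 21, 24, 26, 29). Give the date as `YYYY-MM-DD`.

1620-04-04

Both dates share Julian Day Number 2312847; in the Gregorian calendar that is 4 April 1620 CE.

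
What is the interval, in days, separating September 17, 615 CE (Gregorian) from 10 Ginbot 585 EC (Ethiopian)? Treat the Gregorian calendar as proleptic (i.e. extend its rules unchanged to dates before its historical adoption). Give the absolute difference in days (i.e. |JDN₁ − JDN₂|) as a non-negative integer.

First date → JDN 1945943; second date → JDN 1937776.
The interval is |1945943 − 1937776| = 8167 days.

8167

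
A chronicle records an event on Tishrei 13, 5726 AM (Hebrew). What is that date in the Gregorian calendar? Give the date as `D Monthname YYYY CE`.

Both dates share Julian Day Number 2439043; in the Gregorian calendar that is 9 October 1965 CE.

9 October 1965 CE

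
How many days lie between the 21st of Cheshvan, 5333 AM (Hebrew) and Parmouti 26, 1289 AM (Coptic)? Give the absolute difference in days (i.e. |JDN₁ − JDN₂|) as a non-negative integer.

175

First date → JDN 2295532; second date → JDN 2295707.
The interval is |2295532 − 2295707| = 175 days.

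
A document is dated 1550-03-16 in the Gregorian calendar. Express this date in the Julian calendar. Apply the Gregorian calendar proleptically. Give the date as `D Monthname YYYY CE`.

6 March 1550 CE

For dates in this range the Gregorian date is 10 days ahead of the Julian.
16 March 1550 Gregorian − 10 days → 6 March 1550 Julian.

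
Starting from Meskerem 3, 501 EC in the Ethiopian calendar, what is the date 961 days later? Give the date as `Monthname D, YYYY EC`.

Miyazya 24, 503 EC

Counting 961 days forward from JDN 1906848 reaches JDN 1907809, which is Miyazya 24, 503 EC.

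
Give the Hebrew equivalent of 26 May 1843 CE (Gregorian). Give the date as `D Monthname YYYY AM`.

Julian Day Number of the source date = 2394347.
Converting JDN 2394347 to the Hebrew calendar gives 26 Iyar 5603 AM.

26 Iyar 5603 AM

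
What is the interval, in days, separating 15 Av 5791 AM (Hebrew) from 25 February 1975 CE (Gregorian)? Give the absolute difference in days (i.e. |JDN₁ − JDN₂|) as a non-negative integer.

20614

JDN of the first date = 2463083.
JDN of the second date = 2442469.
|2442469 − 2463083| = 20614.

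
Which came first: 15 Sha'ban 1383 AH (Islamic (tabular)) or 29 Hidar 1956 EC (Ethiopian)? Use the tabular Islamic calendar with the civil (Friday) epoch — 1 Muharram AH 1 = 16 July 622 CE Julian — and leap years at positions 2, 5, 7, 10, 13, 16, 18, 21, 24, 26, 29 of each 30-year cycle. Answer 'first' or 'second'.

The two dates have Julian Day Numbers 2438396 and 2438373 respectively.
Since 2438373 < 2438396, the second date comes first.

second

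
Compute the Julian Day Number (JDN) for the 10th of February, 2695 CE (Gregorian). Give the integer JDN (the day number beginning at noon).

2705429

JDN 2299161 is 15 October 1582 CE (Gregorian); the target day is +406268 days from there, so JDN = 2705429.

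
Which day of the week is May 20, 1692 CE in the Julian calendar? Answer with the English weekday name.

Friday

In the Gregorian calendar this is 30 May 1692 (JDN 2339201).
2339201 ≡ 4 (mod 7); counting from Monday = 0 gives Friday.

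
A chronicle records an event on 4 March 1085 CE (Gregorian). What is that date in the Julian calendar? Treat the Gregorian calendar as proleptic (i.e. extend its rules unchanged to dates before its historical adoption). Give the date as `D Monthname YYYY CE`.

At this point the Julian calendar is 6 days behind the Gregorian.
4 March 1085 Gregorian − 6 days → 26 February 1085 Julian.

26 February 1085 CE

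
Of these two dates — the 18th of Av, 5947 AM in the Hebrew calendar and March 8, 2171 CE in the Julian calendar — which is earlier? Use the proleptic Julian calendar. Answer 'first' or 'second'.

First date → JDN 2520080; second date → JDN 2514082.
JDN 2514082 < JDN 2520080, so the second date is earlier.

second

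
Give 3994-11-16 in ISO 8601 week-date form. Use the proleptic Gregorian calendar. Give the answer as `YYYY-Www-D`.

3994-W46-3

The weekday is Wednesday (ISO weekday 3).
That Wednesday belongs to ISO week 46 of ISO year 3994.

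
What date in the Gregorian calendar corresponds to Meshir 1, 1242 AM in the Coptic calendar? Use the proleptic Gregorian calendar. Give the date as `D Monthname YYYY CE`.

5 February 1526 CE

Julian Day Number of the source date = 2278455.
Converting JDN 2278455 to the Gregorian calendar gives 5 February 1526 CE.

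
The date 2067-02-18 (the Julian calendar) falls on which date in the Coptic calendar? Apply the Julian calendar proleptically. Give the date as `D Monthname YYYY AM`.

24 Meshir 1783 AM

Julian Day Number of the source date = 2476078.
Converting JDN 2476078 to the Coptic calendar gives 24 Meshir 1783 AM.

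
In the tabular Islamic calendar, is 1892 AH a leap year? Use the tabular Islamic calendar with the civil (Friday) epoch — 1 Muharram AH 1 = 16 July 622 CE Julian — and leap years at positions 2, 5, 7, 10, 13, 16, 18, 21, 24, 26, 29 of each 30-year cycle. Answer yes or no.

Year 1892 AH is year 2 of its 30-year cycle; leap positions are 2, 5, 7, 10, 13, 16, 18, 21, 24, 26, 29, so it is a leap year (355 days).

yes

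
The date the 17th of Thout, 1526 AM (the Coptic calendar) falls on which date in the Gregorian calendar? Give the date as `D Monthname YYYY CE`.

Both dates share Julian Day Number 2382052; in the Gregorian calendar that is 26 September 1809 CE.

26 September 1809 CE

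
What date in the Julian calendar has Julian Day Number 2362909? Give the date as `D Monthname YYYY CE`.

17 April 1757 CE

The Gregorian equivalent of JDN 2362909 is 28 April 1757.
In the Julian calendar that day is 17 April 1757 CE.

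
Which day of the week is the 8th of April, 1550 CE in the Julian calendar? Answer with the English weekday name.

Tuesday

Equivalently 18 April 1550 Gregorian, JDN 2287293.
Since JDN mod 7 = 1 (0 = Monday), the day is Tuesday.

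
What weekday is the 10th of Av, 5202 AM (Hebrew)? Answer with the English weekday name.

Equivalently 27 July 1442 Gregorian, JDN 2247947.
JDN 2247947 mod 7 = 2, and JDN 0 was a Monday, so this is a Wednesday.

Wednesday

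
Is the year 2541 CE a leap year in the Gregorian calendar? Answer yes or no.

no

2541 is not divisible by 4, so it is a common year.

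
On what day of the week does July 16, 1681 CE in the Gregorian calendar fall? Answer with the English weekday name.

Since JDN mod 7 = 2 (0 = Monday), the day is Wednesday.

Wednesday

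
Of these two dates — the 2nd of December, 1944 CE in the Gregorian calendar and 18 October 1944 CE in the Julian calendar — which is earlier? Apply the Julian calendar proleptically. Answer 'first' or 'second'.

First date → JDN 2431427; second date → JDN 2431395.
JDN 2431395 < JDN 2431427, so the second date is earlier.

second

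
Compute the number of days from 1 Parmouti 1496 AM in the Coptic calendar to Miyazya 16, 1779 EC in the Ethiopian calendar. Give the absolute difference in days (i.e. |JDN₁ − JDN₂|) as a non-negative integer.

2571

JDN of the first date = 2371289.
JDN of the second date = 2373860.
|2373860 − 2371289| = 2571.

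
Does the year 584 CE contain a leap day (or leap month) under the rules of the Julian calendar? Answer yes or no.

584 mod 4 = 0, so it is a leap year in the Julian calendar.

yes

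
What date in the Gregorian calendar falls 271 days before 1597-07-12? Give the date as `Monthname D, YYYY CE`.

October 14, 1596 CE

The starting date is JDN 2304545; 2304545 − 271 = 2304274.
JDN 2304274 corresponds to October 14, 1596 CE.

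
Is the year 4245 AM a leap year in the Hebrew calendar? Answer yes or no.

Hebrew year 4245 is year 8 of its 19-year Metonic cycle; leap years are at positions 3, 6, 8, 11, 14, 17, 19, so it is a leap year (13 months).

yes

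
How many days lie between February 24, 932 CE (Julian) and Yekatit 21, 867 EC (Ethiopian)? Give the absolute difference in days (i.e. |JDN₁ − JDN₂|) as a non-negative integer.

20828

JDN of the first date = 2061525.
JDN of the second date = 2040697.
|2040697 − 2061525| = 20828.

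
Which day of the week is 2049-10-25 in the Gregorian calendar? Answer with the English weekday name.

Monday

JDN 2469740 mod 7 = 0, and JDN 0 was a Monday, so this is a Monday.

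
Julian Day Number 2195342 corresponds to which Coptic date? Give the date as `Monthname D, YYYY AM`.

The proleptic Gregorian equivalent of JDN 2195342 is 16 July 1298.
In the Coptic calendar that day is Epip 15, 1014 AM.

Epip 15, 1014 AM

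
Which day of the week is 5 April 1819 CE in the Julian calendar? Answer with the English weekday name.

Saturday

In the Gregorian calendar this is 17 April 1819 (JDN 2385542).
2385542 ≡ 5 (mod 7); counting from Monday = 0 gives Saturday.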